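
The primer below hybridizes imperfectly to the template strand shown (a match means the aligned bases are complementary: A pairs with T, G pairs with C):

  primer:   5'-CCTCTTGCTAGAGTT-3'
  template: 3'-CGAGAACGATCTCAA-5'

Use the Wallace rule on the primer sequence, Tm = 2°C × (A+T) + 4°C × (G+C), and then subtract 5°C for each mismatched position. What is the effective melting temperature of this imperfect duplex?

Primer base counts: A=2, T=6, G=3, C=4 → A+T=8, G+C=7
Perfect-match Tm = 2(8) + 4(7) = 16 + 28 = 44°C
Mismatches (positions where the bases are not complementary): 1 (at position 1)
Effective Tm = 44 − 1×5 = 44 − 5 = 39°C

39°C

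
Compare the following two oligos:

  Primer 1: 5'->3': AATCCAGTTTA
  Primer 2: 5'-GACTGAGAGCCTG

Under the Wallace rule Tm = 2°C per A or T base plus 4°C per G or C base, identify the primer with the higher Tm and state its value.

Primer 2, 42°C

Primer 1: A+T=8, G+C=3 → Tm = 2(8)+4(3) = 28°C
Primer 2: A+T=5, G+C=8 → Tm = 2(5)+4(8) = 42°C
28°C vs 42°C → primer 2 is higher.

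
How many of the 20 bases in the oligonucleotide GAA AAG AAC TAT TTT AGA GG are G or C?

Counting bases: T=5, G=5, C=1, A=9
Total G or C: 5 + 1 = 6

6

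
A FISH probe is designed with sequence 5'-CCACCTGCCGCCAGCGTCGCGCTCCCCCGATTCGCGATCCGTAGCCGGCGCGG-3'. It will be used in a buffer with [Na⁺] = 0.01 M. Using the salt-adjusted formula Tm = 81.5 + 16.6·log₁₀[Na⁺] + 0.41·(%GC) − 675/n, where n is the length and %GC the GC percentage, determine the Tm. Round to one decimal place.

Length n = 53. C=25, T=7, G=16, A=5
G+C = 41, so %GC = 41/53 × 100 = 77.358%
Salt term: 16.6 × (-2) = -33.2
GC term: 0.41 × 77.358 = 31.717; length term: −675/53 = −12.736
Tm = 81.5 + (-33.2) + 31.717 − 12.736 = 67.281 → 67.3°C

67.3°C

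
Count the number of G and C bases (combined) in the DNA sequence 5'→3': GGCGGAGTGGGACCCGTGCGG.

17

G=12, A=2, T=2, C=5
Total G or C: 12 + 5 = 17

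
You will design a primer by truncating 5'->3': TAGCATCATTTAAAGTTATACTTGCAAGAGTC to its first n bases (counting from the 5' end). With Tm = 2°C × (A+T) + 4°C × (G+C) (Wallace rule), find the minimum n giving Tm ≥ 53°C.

n = 22

First 21 bases: TAGCATCATTTAAAGTTATAC → Tm = 52°C (< 53°C)
First 22 bases: TAGCATCATTTAAAGTTATACT → Tm = 54°C (≥ 53°C)
Since every base adds ≥2°C, Tm only increases with n, so the threshold is first crossed at n = 22.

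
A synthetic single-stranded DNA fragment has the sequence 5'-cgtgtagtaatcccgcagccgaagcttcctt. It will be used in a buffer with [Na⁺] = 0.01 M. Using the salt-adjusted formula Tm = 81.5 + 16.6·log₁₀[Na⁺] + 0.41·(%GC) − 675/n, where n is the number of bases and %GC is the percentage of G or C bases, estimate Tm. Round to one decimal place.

49.0°C

Length n = 31. Scanning the sequence gives T=8, A=6, G=7, C=10.
G+C = 17, so %GC = 17/31 × 100 = 54.839%
Salt term: 16.6 × (-2) = -33.2
GC term: 0.41 × 54.839 = 22.484; length term: −675/31 = −21.774
Tm = 81.5 + (-33.2) + 22.484 − 21.774 = 49.01 → 49.0°C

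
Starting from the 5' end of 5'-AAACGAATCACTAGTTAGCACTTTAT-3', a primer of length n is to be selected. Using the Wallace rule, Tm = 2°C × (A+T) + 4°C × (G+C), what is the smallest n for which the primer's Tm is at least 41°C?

n = 16

First 15 bases: AAACGAATCACTAGT → Tm = 40°C (< 41°C)
First 16 bases: AAACGAATCACTAGTT → Tm = 42°C (≥ 41°C)
Each additional base adds 2°C (A/T) or 4°C (G/C), so Tm is non-decreasing in n; n = 16 is the first length to reach 41°C.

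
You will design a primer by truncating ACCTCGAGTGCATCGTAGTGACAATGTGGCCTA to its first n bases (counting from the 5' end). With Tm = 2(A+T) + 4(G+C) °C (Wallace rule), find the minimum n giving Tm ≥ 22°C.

First 6 bases: ACCTCG → Tm = 20°C (< 22°C)
First 7 bases: ACCTCGA → Tm = 22°C (≥ 22°C)
Since every base adds ≥2°C, Tm only increases with n, so the threshold is first crossed at n = 7.

n = 7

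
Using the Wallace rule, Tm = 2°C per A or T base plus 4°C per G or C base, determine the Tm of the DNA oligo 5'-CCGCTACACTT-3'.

34°C

Counting bases: T=3, G=1, A=2, C=5
A+T = 5, G+C = 6
Tm = 2(5) + 4(6) = 10 + 24 = 34°C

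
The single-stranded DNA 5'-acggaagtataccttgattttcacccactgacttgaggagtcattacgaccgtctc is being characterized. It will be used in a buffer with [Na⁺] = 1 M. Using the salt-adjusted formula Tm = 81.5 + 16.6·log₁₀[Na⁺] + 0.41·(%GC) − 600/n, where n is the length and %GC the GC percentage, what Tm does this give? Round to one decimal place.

Length n = 56. G=11, T=16, A=14, C=15
G+C = 26, so %GC = 26/56 × 100 = 46.429%
Salt term: 16.6 × (0) = 0
GC term: 0.41 × 46.429 = 19.036; length term: −600/56 = −10.714
Tm = 81.5 + (0) + 19.036 − 10.714 = 89.822 → 89.8°C

89.8°C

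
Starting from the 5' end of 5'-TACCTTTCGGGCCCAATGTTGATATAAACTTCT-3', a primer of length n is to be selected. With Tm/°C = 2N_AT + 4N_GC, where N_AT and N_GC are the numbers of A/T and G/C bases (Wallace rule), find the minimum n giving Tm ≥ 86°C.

n = 31

First 30 bases: TACCTTTCGGGCCCAATGTTGATATAAACT → Tm = 84°C (< 86°C)
First 31 bases: TACCTTTCGGGCCCAATGTTGATATAAACTT → Tm = 86°C (≥ 86°C)
Each additional base adds 2°C (A/T) or 4°C (G/C), so Tm is non-decreasing in n; n = 31 is the first length to reach 86°C.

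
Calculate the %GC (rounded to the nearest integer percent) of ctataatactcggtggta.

Base counts: T=6, G=4, C=3, A=5
G+C = 4 + 3 = 7 out of 18 bases
%GC = 7/18 × 100 = 38.89% ≈ 39%

39%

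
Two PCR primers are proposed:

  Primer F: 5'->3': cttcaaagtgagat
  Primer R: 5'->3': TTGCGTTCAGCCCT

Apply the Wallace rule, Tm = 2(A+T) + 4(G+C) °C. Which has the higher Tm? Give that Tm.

Primer F: A+T=9, G+C=5 → Tm = 2(9)+4(5) = 38°C
Primer R: A+T=6, G+C=8 → Tm = 2(6)+4(8) = 44°C
38°C vs 44°C → primer R is higher.

Primer R, 44°C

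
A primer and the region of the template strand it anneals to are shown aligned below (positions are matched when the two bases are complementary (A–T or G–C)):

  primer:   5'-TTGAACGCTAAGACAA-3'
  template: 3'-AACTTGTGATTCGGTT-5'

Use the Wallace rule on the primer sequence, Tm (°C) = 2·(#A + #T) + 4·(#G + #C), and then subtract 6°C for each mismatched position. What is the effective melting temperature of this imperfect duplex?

Primer base counts: A=7, T=3, G=3, C=3 → A+T=10, G+C=6
Perfect-match Tm = 2(10) + 4(6) = 20 + 24 = 44°C
Mismatches (positions where the bases are not complementary): 2 (at positions 7, 13)
Effective Tm = 44 − 2×6 = 44 − 12 = 32°C

32°C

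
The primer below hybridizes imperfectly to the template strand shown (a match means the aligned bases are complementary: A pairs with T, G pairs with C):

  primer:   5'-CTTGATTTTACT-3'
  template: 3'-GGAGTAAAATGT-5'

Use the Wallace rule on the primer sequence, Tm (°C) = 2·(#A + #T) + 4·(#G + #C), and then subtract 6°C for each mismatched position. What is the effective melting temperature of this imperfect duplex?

Primer base counts: A=2, T=7, G=1, C=2 → A+T=9, G+C=3
Perfect-match Tm = 2(9) + 4(3) = 18 + 12 = 30°C
Mismatches (positions where the bases are not complementary): 3 (at positions 2, 4, 12)
Effective Tm = 30 − 3×6 = 30 − 18 = 12°C

12°C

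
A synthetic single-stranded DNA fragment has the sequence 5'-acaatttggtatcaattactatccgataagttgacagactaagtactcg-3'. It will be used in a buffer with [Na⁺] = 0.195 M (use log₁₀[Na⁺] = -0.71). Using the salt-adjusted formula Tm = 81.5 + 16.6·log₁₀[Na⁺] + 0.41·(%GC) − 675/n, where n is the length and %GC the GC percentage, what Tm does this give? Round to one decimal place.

Length n = 49. Scanning the sequence gives T=15, A=17, G=8, C=9.
G+C = 17, so %GC = 17/49 × 100 = 34.694%
Salt term: 16.6 × (-0.71) = -11.786
GC term: 0.41 × 34.694 = 14.225; length term: −675/49 = −13.776
Tm = 81.5 + (-11.786) + 14.225 − 13.776 = 70.163 → 70.2°C

70.2°C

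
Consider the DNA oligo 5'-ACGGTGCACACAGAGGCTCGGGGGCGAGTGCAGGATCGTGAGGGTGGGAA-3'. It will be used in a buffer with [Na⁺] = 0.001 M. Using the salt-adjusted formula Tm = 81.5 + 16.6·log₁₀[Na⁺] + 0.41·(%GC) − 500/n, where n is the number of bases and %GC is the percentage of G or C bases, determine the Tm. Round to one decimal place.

48.8°C

Length n = 50. A=11, T=6, G=24, C=9
G+C = 33, so %GC = 33/50 × 100 = 66%
Salt term: 16.6 × (-3) = -49.8
GC term: 0.41 × 66 = 27.06; length term: −500/50 = −10
Tm = 81.5 + (-49.8) + 27.06 − 10 = 48.76 → 48.8°C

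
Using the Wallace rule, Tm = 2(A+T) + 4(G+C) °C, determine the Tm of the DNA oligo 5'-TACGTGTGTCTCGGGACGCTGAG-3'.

A=3, C=5, G=9, T=6
A+T = 9, G+C = 14
Tm = 2(9) + 4(14) = 18 + 56 = 74°C

74°C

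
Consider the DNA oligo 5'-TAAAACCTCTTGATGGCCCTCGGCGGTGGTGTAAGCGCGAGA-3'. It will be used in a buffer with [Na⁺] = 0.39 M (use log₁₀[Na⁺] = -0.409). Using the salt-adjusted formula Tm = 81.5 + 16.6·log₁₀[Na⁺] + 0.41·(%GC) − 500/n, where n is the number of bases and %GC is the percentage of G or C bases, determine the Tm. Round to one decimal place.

Length n = 42. Scanning the sequence gives G=14, C=10, A=9, T=9.
G+C = 24, so %GC = 24/42 × 100 = 57.143%
Salt term: 16.6 × (-0.409) = -6.789
GC term: 0.41 × 57.143 = 23.429; length term: −500/42 = −11.905
Tm = 81.5 + (-6.789) + 23.429 − 11.905 = 86.235 → 86.2°C

86.2°C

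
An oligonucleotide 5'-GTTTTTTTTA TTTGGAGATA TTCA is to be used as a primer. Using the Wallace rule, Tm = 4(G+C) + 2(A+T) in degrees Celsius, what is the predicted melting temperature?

Base counts: G=4, C=1, A=5, T=14
So N_AT = 19 and N_GC = 5.
Tm = 4·5 + 2·19 = 20 + 38 = 58°C

58°C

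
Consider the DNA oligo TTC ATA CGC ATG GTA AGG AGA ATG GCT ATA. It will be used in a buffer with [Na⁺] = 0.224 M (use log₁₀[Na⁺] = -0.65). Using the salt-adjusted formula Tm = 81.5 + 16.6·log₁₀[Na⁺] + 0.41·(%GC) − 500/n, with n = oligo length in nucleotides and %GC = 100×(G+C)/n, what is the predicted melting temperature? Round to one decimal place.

Length n = 30. Base counts: G=8, A=10, T=8, C=4
G+C = 12, so %GC = 12/30 × 100 = 40%
Salt term: 16.6 × (-0.65) = -10.79
GC term: 0.41 × 40 = 16.4; length term: −500/30 = −16.667
Tm = 81.5 + (-10.79) + 16.4 − 16.667 = 70.443 → 70.4°C

70.4°C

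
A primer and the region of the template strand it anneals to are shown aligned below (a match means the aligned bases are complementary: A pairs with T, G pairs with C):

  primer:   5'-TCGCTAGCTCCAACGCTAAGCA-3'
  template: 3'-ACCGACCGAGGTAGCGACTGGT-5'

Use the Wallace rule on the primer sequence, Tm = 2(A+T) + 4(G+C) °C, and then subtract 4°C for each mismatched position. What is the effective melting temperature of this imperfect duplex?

Primer base counts: A=6, T=4, G=4, C=8 → A+T=10, G+C=12
Perfect-match Tm = 2(10) + 4(12) = 20 + 48 = 68°C
Mismatches (positions where the bases are not complementary): 5 (at positions 2, 6, 13, 18, 20)
Effective Tm = 68 − 5×4 = 68 − 20 = 48°C

48°C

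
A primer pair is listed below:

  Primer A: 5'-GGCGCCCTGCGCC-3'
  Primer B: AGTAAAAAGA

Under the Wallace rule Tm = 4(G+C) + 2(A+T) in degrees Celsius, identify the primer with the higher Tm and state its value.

Primer A: A+T=1, G+C=12 → Tm = 2(1)+4(12) = 50°C
Primer B: A+T=8, G+C=2 → Tm = 2(8)+4(2) = 24°C
50°C vs 24°C → primer A is higher.

Primer A, 50°C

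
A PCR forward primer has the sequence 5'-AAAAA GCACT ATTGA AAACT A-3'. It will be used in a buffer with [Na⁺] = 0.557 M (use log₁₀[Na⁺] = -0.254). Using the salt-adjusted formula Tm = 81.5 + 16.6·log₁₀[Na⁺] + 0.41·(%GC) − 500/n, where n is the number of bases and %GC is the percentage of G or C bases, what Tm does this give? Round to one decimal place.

63.2°C

Length n = 21. Counting bases: C=3, T=4, A=12, G=2
G+C = 5, so %GC = 5/21 × 100 = 23.81%
Salt term: 16.6 × (-0.254) = -4.216
GC term: 0.41 × 23.81 = 9.762; length term: −500/21 = −23.81
Tm = 81.5 + (-4.216) + 9.762 − 23.81 = 63.236 → 63.2°C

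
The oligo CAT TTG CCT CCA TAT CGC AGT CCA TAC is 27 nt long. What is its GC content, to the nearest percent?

Counting bases: A=6, T=8, G=3, C=10
G+C = 3 + 10 = 13 out of 27 bases
%GC = 13/27 × 100 = 48.15% ≈ 48%

48%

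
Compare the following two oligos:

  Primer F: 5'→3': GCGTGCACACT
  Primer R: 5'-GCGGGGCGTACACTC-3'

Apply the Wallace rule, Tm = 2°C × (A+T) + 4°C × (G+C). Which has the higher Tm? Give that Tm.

Primer F: A+T=4, G+C=7 → Tm = 2(4)+4(7) = 36°C
Primer R: A+T=4, G+C=11 → Tm = 2(4)+4(11) = 52°C
36°C vs 52°C → primer R is higher.

Primer R, 52°C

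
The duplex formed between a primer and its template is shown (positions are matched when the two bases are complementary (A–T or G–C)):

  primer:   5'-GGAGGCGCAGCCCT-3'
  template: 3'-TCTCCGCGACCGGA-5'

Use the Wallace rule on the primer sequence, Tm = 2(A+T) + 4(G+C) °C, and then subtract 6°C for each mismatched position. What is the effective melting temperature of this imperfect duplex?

Primer base counts: A=2, T=1, G=6, C=5 → A+T=3, G+C=11
Perfect-match Tm = 2(3) + 4(11) = 6 + 44 = 50°C
Mismatches (positions where the bases are not complementary): 3 (at positions 1, 9, 11)
Effective Tm = 50 − 3×6 = 50 − 18 = 32°C

32°C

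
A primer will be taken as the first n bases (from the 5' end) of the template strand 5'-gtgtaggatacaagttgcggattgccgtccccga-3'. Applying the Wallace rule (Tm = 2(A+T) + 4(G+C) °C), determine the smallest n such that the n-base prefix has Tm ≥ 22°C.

n = 7

First 6 bases: GTGTAG → Tm = 18°C (< 22°C)
First 7 bases: GTGTAGG → Tm = 22°C (≥ 22°C)
Each additional base adds 2°C (A/T) or 4°C (G/C), so Tm is non-decreasing in n; n = 7 is the first length to reach 22°C.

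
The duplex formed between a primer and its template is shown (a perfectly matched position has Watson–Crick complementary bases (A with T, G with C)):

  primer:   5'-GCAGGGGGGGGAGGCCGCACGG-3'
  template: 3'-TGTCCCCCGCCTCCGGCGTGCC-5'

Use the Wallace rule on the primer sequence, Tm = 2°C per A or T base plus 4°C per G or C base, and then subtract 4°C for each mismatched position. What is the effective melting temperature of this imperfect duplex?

74°C

Primer base counts: A=3, T=0, G=14, C=5 → A+T=3, G+C=19
Perfect-match Tm = 2(3) + 4(19) = 6 + 76 = 82°C
Mismatches (positions where the bases are not complementary): 2 (at positions 1, 9)
Effective Tm = 82 − 2×4 = 82 − 8 = 74°C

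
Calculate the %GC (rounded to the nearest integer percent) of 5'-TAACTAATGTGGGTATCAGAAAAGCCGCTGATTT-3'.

A=11, G=8, T=10, C=5
G+C = 8 + 5 = 13 out of 34 bases
%GC = 13/34 × 100 = 38.24% ≈ 38%

38%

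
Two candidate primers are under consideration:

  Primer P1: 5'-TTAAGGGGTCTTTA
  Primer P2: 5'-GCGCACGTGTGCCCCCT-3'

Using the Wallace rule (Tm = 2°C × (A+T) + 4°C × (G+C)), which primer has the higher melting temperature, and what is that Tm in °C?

Primer P1: A+T=9, G+C=5 → Tm = 2(9)+4(5) = 38°C
Primer P2: A+T=4, G+C=13 → Tm = 2(4)+4(13) = 60°C
38°C vs 60°C → primer P2 is higher.

Primer P2, 60°C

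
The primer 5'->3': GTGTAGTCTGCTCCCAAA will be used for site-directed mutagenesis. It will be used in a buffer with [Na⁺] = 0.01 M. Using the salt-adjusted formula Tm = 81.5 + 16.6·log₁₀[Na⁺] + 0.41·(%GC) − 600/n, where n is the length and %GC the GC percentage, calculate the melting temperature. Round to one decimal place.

35.5°C

Length n = 18. A=4, T=5, C=5, G=4
G+C = 9, so %GC = 9/18 × 100 = 50%
Salt term: 16.6 × (-2) = -33.2
GC term: 0.41 × 50 = 20.5; length term: −600/18 = −33.333
Tm = 81.5 + (-33.2) + 20.5 − 33.333 = 35.467 → 35.5°C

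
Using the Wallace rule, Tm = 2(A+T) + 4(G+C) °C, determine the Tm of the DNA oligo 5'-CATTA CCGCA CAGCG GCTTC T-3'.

Scanning the sequence gives G=4, C=8, T=5, A=4.
So N_AT = 9 and N_GC = 12.
Tm = 2(9) + 4(12) = 18 + 48 = 66°C

66°C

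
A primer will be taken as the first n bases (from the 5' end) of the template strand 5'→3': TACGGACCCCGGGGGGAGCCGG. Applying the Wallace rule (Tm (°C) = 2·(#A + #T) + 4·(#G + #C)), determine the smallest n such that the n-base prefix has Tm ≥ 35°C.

First 10 bases: TACGGACCCC → Tm = 34°C (< 35°C)
First 11 bases: TACGGACCCCG → Tm = 38°C (≥ 35°C)
Each additional base adds 2°C (A/T) or 4°C (G/C), so Tm is non-decreasing in n; n = 11 is the first length to reach 35°C.

n = 11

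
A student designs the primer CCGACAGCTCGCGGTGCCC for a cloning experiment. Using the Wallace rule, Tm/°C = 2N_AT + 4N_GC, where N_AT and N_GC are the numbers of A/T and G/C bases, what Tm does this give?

68°C

A=2, C=9, T=2, G=6
AT pairs contribute 4, GC pairs contribute 15.
Tm = 4·15 + 2·4 = 60 + 8 = 68°C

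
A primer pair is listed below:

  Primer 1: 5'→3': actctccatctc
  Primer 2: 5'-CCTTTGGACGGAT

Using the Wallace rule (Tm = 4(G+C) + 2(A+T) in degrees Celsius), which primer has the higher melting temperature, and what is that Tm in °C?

Primer 1: A+T=6, G+C=6 → Tm = 2(6)+4(6) = 36°C
Primer 2: A+T=6, G+C=7 → Tm = 2(6)+4(7) = 40°C
36°C vs 40°C → primer 2 is higher.

Primer 2, 40°C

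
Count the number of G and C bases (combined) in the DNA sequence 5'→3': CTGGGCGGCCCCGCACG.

Scanning the sequence gives A=1, C=8, G=7, T=1.
Total G or C: 7 + 8 = 15

15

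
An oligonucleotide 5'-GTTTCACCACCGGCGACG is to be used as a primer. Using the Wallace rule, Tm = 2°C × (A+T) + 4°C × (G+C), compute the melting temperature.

Counting bases: A=3, T=3, G=5, C=7
A+T = 6, G+C = 12
Tm = 4·12 + 2·6 = 48 + 12 = 60°C

60°C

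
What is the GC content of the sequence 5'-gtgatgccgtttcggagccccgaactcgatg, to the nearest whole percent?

Counting bases: G=10, A=5, C=9, T=7
G+C = 10 + 9 = 19 out of 31 bases
%GC = 19/31 × 100 = 61.29% ≈ 61%

61%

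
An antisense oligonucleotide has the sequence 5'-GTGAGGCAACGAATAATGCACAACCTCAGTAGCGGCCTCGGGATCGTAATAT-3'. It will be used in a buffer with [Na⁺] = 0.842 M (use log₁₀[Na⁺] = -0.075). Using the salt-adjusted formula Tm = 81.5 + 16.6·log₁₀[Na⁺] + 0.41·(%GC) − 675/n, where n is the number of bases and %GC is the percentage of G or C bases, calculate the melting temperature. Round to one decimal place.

87.8°C

Length n = 52. Counting bases: T=10, G=14, C=12, A=16
G+C = 26, so %GC = 26/52 × 100 = 50%
Salt term: 16.6 × (-0.075) = -1.245
GC term: 0.41 × 50 = 20.5; length term: −675/52 = −12.981
Tm = 81.5 + (-1.245) + 20.5 − 12.981 = 87.774 → 87.8°C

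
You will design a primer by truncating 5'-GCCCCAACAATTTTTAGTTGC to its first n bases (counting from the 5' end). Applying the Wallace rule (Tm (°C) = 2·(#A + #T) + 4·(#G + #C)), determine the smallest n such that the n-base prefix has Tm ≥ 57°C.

n = 21

First 20 bases: GCCCCAACAATTTTTAGTTG → Tm = 56°C (< 57°C)
First 21 bases: GCCCCAACAATTTTTAGTTGC → Tm = 60°C (≥ 57°C)
Since every base adds ≥2°C, Tm only increases with n, so the threshold is first crossed at n = 21.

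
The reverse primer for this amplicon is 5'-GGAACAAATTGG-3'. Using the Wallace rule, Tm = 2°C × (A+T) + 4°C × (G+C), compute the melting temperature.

34°C

Counting bases: T=2, G=4, C=1, A=5
So N_AT = 7 and N_GC = 5.
Tm = 2(7) + 4(5) = 14 + 20 = 34°C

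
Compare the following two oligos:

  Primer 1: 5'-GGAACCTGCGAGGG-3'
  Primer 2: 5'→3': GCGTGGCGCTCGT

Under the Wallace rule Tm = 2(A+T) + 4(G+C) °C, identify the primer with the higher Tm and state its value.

Primer 1: A+T=4, G+C=10 → Tm = 2(4)+4(10) = 48°C
Primer 2: A+T=3, G+C=10 → Tm = 2(3)+4(10) = 46°C
48°C vs 46°C → primer 1 is higher.

Primer 1, 48°C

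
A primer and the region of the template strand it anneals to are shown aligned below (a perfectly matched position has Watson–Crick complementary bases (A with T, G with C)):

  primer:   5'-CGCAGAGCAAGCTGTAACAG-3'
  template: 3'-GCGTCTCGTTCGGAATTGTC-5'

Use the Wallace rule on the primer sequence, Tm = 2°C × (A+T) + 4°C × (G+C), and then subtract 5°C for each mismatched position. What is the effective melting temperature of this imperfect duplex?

Primer base counts: A=7, T=2, G=6, C=5 → A+T=9, G+C=11
Perfect-match Tm = 2(9) + 4(11) = 18 + 44 = 62°C
Mismatches (positions where the bases are not complementary): 2 (at positions 13, 14)
Effective Tm = 62 − 2×5 = 62 − 10 = 52°C

52°C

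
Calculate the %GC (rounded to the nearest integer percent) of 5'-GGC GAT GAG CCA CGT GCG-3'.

Base counts: T=2, A=3, G=8, C=5
G+C = 8 + 5 = 13 out of 18 bases
%GC = 13/18 × 100 = 72.22% ≈ 72%

72%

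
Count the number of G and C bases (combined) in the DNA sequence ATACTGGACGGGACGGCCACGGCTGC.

Counting bases: T=3, G=10, C=8, A=5
Total G or C: 10 + 8 = 18

18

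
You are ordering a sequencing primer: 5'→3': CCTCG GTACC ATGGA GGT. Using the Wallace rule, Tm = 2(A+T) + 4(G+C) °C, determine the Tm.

58°C

Base counts: A=3, G=6, C=5, T=4
A+T = 7, G+C = 11
Tm = 2(7) + 4(11) = 14 + 44 = 58°C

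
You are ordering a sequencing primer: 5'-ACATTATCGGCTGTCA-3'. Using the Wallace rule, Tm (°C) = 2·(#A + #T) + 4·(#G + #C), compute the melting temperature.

46°C

G=3, A=4, C=4, T=5
AT pairs contribute 9, GC pairs contribute 7.
Tm = 2×9 + 4×7 = 46°C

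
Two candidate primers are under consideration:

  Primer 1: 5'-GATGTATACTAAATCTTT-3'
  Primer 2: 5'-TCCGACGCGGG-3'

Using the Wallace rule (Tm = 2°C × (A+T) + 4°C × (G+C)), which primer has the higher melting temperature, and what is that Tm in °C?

Primer 1, 44°C

Primer 1: A+T=14, G+C=4 → Tm = 2(14)+4(4) = 44°C
Primer 2: A+T=2, G+C=9 → Tm = 2(2)+4(9) = 40°C
44°C vs 40°C → primer 1 is higher.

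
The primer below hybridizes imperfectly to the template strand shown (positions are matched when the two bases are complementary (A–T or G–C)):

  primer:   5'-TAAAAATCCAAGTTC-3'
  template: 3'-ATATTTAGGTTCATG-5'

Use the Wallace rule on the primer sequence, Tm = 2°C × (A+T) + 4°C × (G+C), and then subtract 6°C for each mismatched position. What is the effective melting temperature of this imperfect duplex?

Primer base counts: A=7, T=4, G=1, C=3 → A+T=11, G+C=4
Perfect-match Tm = 2(11) + 4(4) = 22 + 16 = 38°C
Mismatches (positions where the bases are not complementary): 2 (at positions 3, 14)
Effective Tm = 38 − 2×6 = 38 − 12 = 26°C

26°C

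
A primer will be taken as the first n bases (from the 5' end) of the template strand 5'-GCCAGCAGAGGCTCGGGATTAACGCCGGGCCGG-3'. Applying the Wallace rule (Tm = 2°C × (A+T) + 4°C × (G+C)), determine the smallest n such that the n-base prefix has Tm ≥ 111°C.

First 32 bases: GCCAGCAGAGGCTCGGGATTAACGCCGGGCCG → Tm = 110°C (< 111°C)
First 33 bases: GCCAGCAGAGGCTCGGGATTAACGCCGGGCCGG → Tm = 114°C (≥ 111°C)
Since every base adds ≥2°C, Tm only increases with n, so the threshold is first crossed at n = 33.

n = 33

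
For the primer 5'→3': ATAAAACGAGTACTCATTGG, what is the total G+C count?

7

Scanning the sequence gives C=3, T=5, A=8, G=4.
Total G or C: 4 + 3 = 7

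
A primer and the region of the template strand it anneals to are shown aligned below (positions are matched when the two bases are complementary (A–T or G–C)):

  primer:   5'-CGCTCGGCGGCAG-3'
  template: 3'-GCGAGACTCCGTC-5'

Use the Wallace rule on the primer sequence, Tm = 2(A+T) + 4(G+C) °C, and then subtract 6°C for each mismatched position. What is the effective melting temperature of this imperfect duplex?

36°C

Primer base counts: A=1, T=1, G=6, C=5 → A+T=2, G+C=11
Perfect-match Tm = 2(2) + 4(11) = 4 + 44 = 48°C
Mismatches (positions where the bases are not complementary): 2 (at positions 6, 8)
Effective Tm = 48 − 2×6 = 48 − 12 = 36°C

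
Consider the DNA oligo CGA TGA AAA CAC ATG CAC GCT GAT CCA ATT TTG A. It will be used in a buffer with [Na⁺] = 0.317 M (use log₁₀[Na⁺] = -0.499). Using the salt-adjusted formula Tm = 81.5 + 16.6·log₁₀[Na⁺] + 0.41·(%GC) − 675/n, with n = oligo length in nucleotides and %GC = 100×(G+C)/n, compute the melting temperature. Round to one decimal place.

70.2°C

Length n = 34. Scanning the sequence gives C=8, A=12, T=8, G=6.
G+C = 14, so %GC = 14/34 × 100 = 41.176%
Salt term: 16.6 × (-0.499) = -8.283
GC term: 0.41 × 41.176 = 16.882; length term: −675/34 = −19.853
Tm = 81.5 + (-8.283) + 16.882 − 19.853 = 70.246 → 70.2°C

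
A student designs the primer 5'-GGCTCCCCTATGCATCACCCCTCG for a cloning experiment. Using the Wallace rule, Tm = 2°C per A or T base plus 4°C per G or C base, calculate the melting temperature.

80°C

Counting bases: T=5, C=12, G=4, A=3
AT pairs contribute 8, GC pairs contribute 16.
Tm = 4·16 + 2·8 = 64 + 16 = 80°C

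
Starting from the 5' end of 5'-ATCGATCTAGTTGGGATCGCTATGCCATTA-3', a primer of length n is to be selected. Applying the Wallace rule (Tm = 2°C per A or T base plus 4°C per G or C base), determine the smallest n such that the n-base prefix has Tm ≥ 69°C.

First 23 bases: ATCGATCTAGTTGGGATCGCTAT → Tm = 66°C (< 69°C)
First 24 bases: ATCGATCTAGTTGGGATCGCTATG → Tm = 70°C (≥ 69°C)
Each additional base adds 2°C (A/T) or 4°C (G/C), so Tm is non-decreasing in n; n = 24 is the first length to reach 69°C.

n = 24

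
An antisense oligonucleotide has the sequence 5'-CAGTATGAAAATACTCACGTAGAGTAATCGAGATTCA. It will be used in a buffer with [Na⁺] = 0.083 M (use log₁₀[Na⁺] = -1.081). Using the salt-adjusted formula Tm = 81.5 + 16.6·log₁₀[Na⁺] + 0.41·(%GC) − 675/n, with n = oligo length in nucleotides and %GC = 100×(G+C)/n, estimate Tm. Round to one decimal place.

59.7°C

Length n = 37. Counting bases: T=9, A=15, C=6, G=7
G+C = 13, so %GC = 13/37 × 100 = 35.135%
Salt term: 16.6 × (-1.081) = -17.945
GC term: 0.41 × 35.135 = 14.405; length term: −675/37 = −18.243
Tm = 81.5 + (-17.945) + 14.405 − 18.243 = 59.717 → 59.7°C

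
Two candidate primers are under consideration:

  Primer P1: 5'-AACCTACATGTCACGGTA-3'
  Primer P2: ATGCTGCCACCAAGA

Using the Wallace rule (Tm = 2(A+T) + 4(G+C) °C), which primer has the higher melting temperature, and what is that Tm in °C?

Primer P1: A+T=10, G+C=8 → Tm = 2(10)+4(8) = 52°C
Primer P2: A+T=7, G+C=8 → Tm = 2(7)+4(8) = 46°C
52°C vs 46°C → primer P1 is higher.

Primer P1, 52°C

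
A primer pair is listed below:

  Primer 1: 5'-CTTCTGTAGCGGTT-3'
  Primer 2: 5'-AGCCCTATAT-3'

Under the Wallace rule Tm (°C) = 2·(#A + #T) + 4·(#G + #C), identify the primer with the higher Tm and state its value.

Primer 1: A+T=7, G+C=7 → Tm = 2(7)+4(7) = 42°C
Primer 2: A+T=6, G+C=4 → Tm = 2(6)+4(4) = 28°C
42°C vs 28°C → primer 1 is higher.

Primer 1, 42°C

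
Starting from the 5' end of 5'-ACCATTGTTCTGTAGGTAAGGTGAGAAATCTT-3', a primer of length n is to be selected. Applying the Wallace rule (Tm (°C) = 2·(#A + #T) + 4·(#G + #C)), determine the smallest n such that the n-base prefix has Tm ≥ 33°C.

n = 12

First 11 bases: ACCATTGTTCT → Tm = 30°C (< 33°C)
First 12 bases: ACCATTGTTCTG → Tm = 34°C (≥ 33°C)
Each additional base adds 2°C (A/T) or 4°C (G/C), so Tm is non-decreasing in n; n = 12 is the first length to reach 33°C.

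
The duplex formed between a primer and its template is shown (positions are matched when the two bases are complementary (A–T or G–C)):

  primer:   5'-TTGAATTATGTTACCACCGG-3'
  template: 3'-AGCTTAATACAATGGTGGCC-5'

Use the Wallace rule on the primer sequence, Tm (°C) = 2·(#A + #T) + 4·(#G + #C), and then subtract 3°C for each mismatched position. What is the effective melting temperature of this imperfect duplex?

Primer base counts: A=5, T=7, G=4, C=4 → A+T=12, G+C=8
Perfect-match Tm = 2(12) + 4(8) = 24 + 32 = 56°C
Mismatches (positions where the bases are not complementary): 1 (at position 2)
Effective Tm = 56 − 1×3 = 56 − 3 = 53°C

53°C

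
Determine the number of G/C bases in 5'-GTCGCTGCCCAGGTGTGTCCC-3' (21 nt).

15

Base counts: T=5, G=7, C=8, A=1
G+C = 7 + 8 = 15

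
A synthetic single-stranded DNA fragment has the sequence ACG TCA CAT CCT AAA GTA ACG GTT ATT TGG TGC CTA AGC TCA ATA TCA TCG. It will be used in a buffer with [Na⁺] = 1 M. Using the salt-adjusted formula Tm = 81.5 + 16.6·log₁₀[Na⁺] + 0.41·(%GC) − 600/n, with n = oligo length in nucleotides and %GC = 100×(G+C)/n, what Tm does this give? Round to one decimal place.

86.6°C

Length n = 51. Base counts: T=15, A=15, G=9, C=12
G+C = 21, so %GC = 21/51 × 100 = 41.176%
Salt term: 16.6 × (0) = 0
GC term: 0.41 × 41.176 = 16.882; length term: −600/51 = −11.765
Tm = 81.5 + (0) + 16.882 − 11.765 = 86.617 → 86.6°C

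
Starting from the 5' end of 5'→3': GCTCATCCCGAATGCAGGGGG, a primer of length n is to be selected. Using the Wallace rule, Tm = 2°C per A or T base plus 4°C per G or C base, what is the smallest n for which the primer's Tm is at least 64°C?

First 19 bases: GCTCATCCCGAATGCAGGG → Tm = 62°C (< 64°C)
First 20 bases: GCTCATCCCGAATGCAGGGG → Tm = 66°C (≥ 64°C)
Since every base adds ≥2°C, Tm only increases with n, so the threshold is first crossed at n = 20.

n = 20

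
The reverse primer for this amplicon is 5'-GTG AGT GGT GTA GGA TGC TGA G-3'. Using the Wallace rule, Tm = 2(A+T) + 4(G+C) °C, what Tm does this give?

68°C

Base counts: T=6, A=4, G=11, C=1
AT pairs contribute 10, GC pairs contribute 12.
Tm = 4·12 + 2·10 = 48 + 20 = 68°C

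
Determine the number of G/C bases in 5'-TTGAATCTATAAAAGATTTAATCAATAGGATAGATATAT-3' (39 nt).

Counting bases: C=2, A=18, G=5, T=14
Total G or C: 5 + 2 = 7

7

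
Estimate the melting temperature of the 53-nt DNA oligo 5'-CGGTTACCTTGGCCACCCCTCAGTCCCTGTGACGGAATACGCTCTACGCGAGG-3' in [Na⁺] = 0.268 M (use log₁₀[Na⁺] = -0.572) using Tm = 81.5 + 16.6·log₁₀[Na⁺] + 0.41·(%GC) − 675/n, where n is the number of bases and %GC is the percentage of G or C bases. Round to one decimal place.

Length n = 53. C=19, A=9, T=11, G=14
G+C = 33, so %GC = 33/53 × 100 = 62.264%
Salt term: 16.6 × (-0.572) = -9.495
GC term: 0.41 × 62.264 = 25.528; length term: −675/53 = −12.736
Tm = 81.5 + (-9.495) + 25.528 − 12.736 = 84.797 → 84.8°C

84.8°C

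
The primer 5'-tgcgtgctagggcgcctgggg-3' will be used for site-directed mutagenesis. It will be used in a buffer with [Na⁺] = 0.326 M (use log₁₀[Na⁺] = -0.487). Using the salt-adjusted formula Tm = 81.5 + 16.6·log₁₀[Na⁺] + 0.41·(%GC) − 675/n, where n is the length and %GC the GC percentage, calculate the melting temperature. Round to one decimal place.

Length n = 21. T=4, G=11, C=5, A=1
G+C = 16, so %GC = 16/21 × 100 = 76.19%
Salt term: 16.6 × (-0.487) = -8.084
GC term: 0.41 × 76.19 = 31.238; length term: −675/21 = −32.143
Tm = 81.5 + (-8.084) + 31.238 − 32.143 = 72.511 → 72.5°C

72.5°C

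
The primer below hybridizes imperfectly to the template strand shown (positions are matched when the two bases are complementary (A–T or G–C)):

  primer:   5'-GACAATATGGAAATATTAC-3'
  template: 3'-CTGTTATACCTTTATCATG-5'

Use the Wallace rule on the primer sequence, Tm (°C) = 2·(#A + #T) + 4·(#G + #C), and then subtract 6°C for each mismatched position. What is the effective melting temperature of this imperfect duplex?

42°C

Primer base counts: A=9, T=5, G=3, C=2 → A+T=14, G+C=5
Perfect-match Tm = 2(14) + 4(5) = 28 + 20 = 48°C
Mismatches (positions where the bases are not complementary): 1 (at position 16)
Effective Tm = 48 − 1×6 = 48 − 6 = 42°C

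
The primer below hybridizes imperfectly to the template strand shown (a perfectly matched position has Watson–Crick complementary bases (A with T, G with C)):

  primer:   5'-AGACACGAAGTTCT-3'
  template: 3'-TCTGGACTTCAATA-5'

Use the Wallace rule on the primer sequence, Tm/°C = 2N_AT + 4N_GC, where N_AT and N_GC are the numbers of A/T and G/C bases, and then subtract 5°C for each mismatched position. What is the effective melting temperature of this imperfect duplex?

Primer base counts: A=5, T=3, G=3, C=3 → A+T=8, G+C=6
Perfect-match Tm = 2(8) + 4(6) = 16 + 24 = 40°C
Mismatches (positions where the bases are not complementary): 3 (at positions 5, 6, 13)
Effective Tm = 40 − 3×5 = 40 − 15 = 25°C

25°C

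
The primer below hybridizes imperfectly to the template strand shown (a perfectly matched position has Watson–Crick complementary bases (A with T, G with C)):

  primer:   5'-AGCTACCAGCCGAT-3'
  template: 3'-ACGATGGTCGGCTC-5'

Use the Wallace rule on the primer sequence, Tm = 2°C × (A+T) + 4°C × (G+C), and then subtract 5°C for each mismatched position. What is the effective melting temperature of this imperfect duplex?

34°C

Primer base counts: A=4, T=2, G=3, C=5 → A+T=6, G+C=8
Perfect-match Tm = 2(6) + 4(8) = 12 + 32 = 44°C
Mismatches (positions where the bases are not complementary): 2 (at positions 1, 14)
Effective Tm = 44 − 2×5 = 44 − 10 = 34°C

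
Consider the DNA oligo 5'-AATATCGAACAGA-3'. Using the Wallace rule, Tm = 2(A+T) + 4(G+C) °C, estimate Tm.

34°C

C=2, A=7, T=2, G=2
So N_AT = 9 and N_GC = 4.
Tm = 4·4 + 2·9 = 16 + 18 = 34°C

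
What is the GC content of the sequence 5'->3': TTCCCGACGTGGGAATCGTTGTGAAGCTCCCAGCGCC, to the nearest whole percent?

62%

Counting bases: A=6, T=8, G=11, C=12
G+C = 11 + 12 = 23 out of 37 bases
%GC = 23/37 × 100 = 62.16% ≈ 62%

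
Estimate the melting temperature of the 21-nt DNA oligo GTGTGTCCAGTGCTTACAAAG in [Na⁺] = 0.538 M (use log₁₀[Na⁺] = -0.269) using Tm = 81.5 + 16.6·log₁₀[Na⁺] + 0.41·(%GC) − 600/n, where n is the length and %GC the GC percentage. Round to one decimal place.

Length n = 21. G=6, T=6, A=5, C=4
G+C = 10, so %GC = 10/21 × 100 = 47.619%
Salt term: 16.6 × (-0.269) = -4.465
GC term: 0.41 × 47.619 = 19.524; length term: −600/21 = −28.571
Tm = 81.5 + (-4.465) + 19.524 − 28.571 = 67.988 → 68.0°C

68.0°C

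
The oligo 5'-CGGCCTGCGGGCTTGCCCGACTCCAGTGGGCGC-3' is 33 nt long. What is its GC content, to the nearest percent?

79%

C=13, A=2, T=5, G=13
G+C = 13 + 13 = 26 out of 33 bases
%GC = 26/33 × 100 = 78.79% ≈ 79%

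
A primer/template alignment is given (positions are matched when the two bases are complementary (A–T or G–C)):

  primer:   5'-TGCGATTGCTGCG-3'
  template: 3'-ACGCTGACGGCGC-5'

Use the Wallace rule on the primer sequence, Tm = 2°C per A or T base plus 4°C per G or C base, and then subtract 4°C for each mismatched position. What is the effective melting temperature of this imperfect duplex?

Primer base counts: A=1, T=4, G=5, C=3 → A+T=5, G+C=8
Perfect-match Tm = 2(5) + 4(8) = 10 + 32 = 42°C
Mismatches (positions where the bases are not complementary): 2 (at positions 6, 10)
Effective Tm = 42 − 2×4 = 42 − 8 = 34°C

34°C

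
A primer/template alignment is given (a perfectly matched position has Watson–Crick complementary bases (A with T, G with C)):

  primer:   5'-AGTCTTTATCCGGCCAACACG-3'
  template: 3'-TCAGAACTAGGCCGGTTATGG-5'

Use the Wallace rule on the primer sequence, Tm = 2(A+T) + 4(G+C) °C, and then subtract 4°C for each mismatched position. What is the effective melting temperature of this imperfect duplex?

52°C

Primer base counts: A=5, T=5, G=4, C=7 → A+T=10, G+C=11
Perfect-match Tm = 2(10) + 4(11) = 20 + 44 = 64°C
Mismatches (positions where the bases are not complementary): 3 (at positions 7, 18, 21)
Effective Tm = 64 − 3×4 = 64 − 12 = 52°C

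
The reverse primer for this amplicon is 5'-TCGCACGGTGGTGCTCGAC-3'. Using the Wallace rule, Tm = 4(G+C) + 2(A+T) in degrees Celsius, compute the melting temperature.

Base counts: A=2, T=4, G=7, C=6
AT pairs contribute 6, GC pairs contribute 13.
Tm = 2(6) + 4(13) = 12 + 52 = 64°C

64°C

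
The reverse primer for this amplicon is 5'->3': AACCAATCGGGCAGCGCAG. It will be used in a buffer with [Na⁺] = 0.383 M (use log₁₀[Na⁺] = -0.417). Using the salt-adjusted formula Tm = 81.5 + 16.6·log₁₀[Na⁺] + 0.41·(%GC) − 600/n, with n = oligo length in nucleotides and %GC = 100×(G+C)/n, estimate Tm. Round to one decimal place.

Length n = 19. T=1, C=6, G=6, A=6
G+C = 12, so %GC = 12/19 × 100 = 63.158%
Salt term: 16.6 × (-0.417) = -6.922
GC term: 0.41 × 63.158 = 25.895; length term: −600/19 = −31.579
Tm = 81.5 + (-6.922) + 25.895 − 31.579 = 68.894 → 68.9°C

68.9°C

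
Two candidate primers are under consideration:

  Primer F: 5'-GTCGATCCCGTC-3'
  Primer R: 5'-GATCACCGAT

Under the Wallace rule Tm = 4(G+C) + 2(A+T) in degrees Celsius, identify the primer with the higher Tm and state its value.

Primer F: A+T=4, G+C=8 → Tm = 2(4)+4(8) = 40°C
Primer R: A+T=5, G+C=5 → Tm = 2(5)+4(5) = 30°C
40°C vs 30°C → primer F is higher.

Primer F, 40°C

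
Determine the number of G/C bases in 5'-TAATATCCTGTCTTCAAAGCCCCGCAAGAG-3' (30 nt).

G=5, A=9, C=9, T=7
Total G or C: 5 + 9 = 14

14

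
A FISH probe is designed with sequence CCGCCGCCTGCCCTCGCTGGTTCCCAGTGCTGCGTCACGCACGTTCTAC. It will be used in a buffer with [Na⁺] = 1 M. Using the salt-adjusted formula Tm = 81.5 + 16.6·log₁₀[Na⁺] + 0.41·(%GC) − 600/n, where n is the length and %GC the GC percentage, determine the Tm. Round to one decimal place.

Length n = 49. Base counts: G=12, A=4, C=22, T=11
G+C = 34, so %GC = 34/49 × 100 = 69.388%
Salt term: 16.6 × (0) = 0
GC term: 0.41 × 69.388 = 28.449; length term: −600/49 = −12.245
Tm = 81.5 + (0) + 28.449 − 12.245 = 97.704 → 97.7°C

97.7°C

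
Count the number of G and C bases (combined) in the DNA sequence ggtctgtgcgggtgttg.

Scanning the sequence gives G=9, A=0, T=6, C=2.
G+C = 9 + 2 = 11

11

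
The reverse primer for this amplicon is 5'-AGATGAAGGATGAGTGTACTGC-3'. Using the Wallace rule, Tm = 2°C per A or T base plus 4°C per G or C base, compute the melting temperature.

C=2, T=5, G=8, A=7
A+T = 12, G+C = 10
Tm = 4·10 + 2·12 = 40 + 24 = 64°C

64°C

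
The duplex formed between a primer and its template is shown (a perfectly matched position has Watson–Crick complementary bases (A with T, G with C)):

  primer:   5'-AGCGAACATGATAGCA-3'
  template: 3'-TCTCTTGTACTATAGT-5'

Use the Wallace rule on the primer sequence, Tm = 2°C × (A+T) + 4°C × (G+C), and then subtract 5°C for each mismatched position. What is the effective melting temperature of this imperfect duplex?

Primer base counts: A=7, T=2, G=4, C=3 → A+T=9, G+C=7
Perfect-match Tm = 2(9) + 4(7) = 18 + 28 = 46°C
Mismatches (positions where the bases are not complementary): 2 (at positions 3, 14)
Effective Tm = 46 − 2×5 = 46 − 10 = 36°C

36°C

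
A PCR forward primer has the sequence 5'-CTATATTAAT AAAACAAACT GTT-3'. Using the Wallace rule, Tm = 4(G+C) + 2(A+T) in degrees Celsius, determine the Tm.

Scanning the sequence gives G=1, C=3, A=11, T=8.
So N_AT = 19 and N_GC = 4.
Tm = 4·4 + 2·19 = 16 + 38 = 54°C

54°C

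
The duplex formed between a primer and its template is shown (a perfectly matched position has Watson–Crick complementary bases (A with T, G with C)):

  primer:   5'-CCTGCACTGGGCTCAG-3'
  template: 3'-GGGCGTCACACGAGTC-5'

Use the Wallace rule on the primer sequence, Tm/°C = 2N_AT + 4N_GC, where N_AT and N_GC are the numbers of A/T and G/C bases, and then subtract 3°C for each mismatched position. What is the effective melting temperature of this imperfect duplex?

Primer base counts: A=2, T=3, G=5, C=6 → A+T=5, G+C=11
Perfect-match Tm = 2(5) + 4(11) = 10 + 44 = 54°C
Mismatches (positions where the bases are not complementary): 3 (at positions 3, 7, 10)
Effective Tm = 54 − 3×3 = 54 − 9 = 45°C

45°C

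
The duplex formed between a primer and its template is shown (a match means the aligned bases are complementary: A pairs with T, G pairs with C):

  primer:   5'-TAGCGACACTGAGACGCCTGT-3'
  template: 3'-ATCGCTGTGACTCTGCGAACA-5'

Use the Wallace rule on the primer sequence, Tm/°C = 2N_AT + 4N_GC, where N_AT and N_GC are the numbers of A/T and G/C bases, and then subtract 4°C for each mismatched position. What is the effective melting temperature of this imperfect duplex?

Primer base counts: A=5, T=4, G=6, C=6 → A+T=9, G+C=12
Perfect-match Tm = 2(9) + 4(12) = 18 + 48 = 66°C
Mismatches (positions where the bases are not complementary): 1 (at position 18)
Effective Tm = 66 − 1×4 = 66 − 4 = 62°C

62°C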